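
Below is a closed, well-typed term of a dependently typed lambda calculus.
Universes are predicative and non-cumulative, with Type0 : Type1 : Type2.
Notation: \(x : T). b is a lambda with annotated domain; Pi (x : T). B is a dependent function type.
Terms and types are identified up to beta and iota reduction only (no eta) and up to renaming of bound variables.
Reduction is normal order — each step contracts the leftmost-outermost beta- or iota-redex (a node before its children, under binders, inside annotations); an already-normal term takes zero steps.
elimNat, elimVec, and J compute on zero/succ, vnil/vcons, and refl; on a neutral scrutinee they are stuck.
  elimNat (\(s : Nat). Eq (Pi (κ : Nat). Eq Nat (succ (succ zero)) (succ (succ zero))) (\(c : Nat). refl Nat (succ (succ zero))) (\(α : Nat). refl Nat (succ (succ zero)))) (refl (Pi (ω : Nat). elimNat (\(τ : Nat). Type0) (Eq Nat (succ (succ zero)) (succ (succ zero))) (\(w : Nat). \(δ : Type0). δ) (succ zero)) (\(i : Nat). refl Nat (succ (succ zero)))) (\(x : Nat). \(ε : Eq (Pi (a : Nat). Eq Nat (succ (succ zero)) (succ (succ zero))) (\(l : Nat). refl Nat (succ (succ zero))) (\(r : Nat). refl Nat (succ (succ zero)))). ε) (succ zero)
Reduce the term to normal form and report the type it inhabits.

reduced normal form:
  refl (Pi (s : Nat). Eq Nat (succ (succ zero)) (succ (succ zero))) (\(κ : Nat). refl Nat (succ (succ zero)))
inferred type:
  Eq (Pi (s : Nat). Eq Nat (succ (succ zero)) (succ (succ zero))) (\(κ : Nat). refl Nat (succ (succ zero))) (\(c : Nat). refl Nat (succ (succ zero)))
observation: 8 normal-order steps separate the term from its normal form.


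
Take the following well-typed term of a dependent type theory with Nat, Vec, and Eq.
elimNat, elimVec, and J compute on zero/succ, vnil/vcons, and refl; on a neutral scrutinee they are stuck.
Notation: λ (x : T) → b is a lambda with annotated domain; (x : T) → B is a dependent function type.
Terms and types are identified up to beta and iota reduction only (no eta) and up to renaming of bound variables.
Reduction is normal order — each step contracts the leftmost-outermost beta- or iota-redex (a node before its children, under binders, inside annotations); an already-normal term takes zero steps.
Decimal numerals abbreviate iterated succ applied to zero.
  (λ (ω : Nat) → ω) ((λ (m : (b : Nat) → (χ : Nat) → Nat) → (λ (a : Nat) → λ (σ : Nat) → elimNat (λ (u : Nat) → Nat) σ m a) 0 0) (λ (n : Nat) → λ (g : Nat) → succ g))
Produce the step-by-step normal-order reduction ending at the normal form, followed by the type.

reduction (normal order):
  (λ (ω : Nat) → ω) ((λ (m : (b : Nat) → (χ : Nat) → Nat) → (λ (a : Nat) → λ (σ : Nat) → elimNat (λ (u : Nat) → Nat) σ m a) 0 0) (λ (n : Nat) → λ (g : Nat) → succ g))
  ~> (λ (ω : (m : Nat) → (b : Nat) → Nat) → (λ (χ : Nat) → λ (a : Nat) → elimNat (λ (σ : Nat) → Nat) a ω χ) 0 0) (λ (u : Nat) → λ (n : Nat) → succ n)
  ~> (λ (ω : Nat) → λ (m : Nat) → elimNat (λ (b : Nat) → Nat) m (λ (χ : Nat) → λ (a : Nat) → succ a) ω) 0 0
  ~> (λ (ω : Nat) → elimNat (λ (m : Nat) → Nat) ω (λ (b : Nat) → λ (χ : Nat) → succ χ) 0) 0
  ~> elimNat (λ (ω : Nat) → Nat) 0 (λ (m : Nat) → λ (b : Nat) → succ b) 0
  ~> 0
type:
  Nat


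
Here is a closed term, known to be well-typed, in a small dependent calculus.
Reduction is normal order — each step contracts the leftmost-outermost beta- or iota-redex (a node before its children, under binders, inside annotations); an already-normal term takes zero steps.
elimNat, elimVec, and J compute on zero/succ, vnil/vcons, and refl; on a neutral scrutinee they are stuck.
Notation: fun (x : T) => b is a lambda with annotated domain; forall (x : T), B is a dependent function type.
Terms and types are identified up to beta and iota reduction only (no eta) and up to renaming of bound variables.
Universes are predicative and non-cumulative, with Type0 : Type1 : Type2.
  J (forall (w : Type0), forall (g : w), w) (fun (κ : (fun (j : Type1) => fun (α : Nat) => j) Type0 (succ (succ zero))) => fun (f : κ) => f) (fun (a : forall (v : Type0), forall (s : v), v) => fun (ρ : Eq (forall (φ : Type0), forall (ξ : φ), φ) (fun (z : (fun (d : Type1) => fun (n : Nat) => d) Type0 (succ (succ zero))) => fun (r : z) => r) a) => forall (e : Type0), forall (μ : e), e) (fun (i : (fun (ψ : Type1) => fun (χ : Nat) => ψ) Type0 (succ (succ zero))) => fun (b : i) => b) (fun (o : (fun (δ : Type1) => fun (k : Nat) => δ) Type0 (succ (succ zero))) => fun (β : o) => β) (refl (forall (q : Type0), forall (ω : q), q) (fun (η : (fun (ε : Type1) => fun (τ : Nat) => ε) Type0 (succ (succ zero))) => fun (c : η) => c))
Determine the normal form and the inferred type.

reduced normal form:
  fun (w : Type0) => fun (g : w) => g
type:
  forall (w : Type0), forall (g : w), w
observation: contracting a J iota-redex first, the term normalizes in 3 steps.


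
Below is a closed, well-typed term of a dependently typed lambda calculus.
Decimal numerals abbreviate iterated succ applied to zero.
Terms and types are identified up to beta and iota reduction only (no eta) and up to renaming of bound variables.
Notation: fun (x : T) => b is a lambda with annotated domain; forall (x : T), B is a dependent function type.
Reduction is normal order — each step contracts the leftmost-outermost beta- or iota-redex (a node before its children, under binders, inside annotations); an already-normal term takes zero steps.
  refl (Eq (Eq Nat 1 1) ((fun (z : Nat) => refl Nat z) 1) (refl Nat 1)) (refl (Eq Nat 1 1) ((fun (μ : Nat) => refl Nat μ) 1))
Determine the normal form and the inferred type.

normal form:
  refl (Eq (Eq Nat 1 1) (refl Nat 1) (refl Nat 1)) (refl (Eq Nat 1 1) (refl Nat 1))
type:
  Eq (Eq (Eq Nat 1 1) (refl Nat 1) (refl Nat 1)) (refl (Eq Nat 1 1) (refl Nat 1)) (refl (Eq Nat 1 1) (refl Nat 1))
observation: contracting a beta-redex first, the term normalizes in 2 steps.


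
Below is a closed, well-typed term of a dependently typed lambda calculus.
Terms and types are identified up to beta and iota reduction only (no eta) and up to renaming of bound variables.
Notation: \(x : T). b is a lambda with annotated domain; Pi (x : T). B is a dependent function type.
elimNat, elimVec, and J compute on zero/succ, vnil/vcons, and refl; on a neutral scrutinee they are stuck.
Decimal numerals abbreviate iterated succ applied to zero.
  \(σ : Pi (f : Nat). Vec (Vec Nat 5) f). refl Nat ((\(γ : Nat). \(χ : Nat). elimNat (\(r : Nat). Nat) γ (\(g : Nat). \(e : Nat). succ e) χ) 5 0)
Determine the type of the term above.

the term's type:
  Pi (σ : Pi (f : Nat). Vec (Vec Nat 5) f). Eq Nat 5 5


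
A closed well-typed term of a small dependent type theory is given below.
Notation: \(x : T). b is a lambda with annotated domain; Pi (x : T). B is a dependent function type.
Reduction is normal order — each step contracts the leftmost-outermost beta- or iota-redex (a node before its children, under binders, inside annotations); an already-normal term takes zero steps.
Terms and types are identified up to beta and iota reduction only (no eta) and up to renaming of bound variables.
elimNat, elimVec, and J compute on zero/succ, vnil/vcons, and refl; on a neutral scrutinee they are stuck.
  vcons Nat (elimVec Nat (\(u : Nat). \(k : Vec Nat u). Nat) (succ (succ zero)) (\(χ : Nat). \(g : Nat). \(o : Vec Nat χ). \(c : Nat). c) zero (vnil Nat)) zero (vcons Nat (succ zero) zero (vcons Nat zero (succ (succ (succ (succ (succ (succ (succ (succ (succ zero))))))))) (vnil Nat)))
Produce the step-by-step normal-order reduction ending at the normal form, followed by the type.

normal-order reduction sequence:
  vcons Nat (elimVec Nat (\(u : Nat). \(k : Vec Nat u). Nat) (succ (succ zero)) (\(χ : Nat). \(g : Nat). \(o : Vec Nat χ). \(c : Nat). c) zero (vnil Nat)) zero (vcons Nat (succ zero) zero (vcons Nat zero (succ (succ (succ (succ (succ (succ (succ (succ (succ zero))))))))) (vnil Nat)))
  ~> vcons Nat (succ (succ zero)) zero (vcons Nat (succ zero) zero (vcons Nat zero (succ (succ (succ (succ (succ (succ (succ (succ (succ zero))))))))) (vnil Nat)))
type:
  Vec Nat (succ (succ (succ zero)))


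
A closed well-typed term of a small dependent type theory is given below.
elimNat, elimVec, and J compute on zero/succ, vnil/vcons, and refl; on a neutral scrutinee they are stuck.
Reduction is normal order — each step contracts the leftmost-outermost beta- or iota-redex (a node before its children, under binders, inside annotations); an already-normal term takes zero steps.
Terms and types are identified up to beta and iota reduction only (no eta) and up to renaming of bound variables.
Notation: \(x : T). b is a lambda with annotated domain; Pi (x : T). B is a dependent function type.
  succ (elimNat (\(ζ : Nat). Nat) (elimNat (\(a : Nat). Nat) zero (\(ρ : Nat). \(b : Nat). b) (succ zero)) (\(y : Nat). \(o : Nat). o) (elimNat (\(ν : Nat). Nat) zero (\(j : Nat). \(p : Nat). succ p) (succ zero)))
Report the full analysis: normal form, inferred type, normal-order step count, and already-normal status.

resulting normal form:
  succ zero
the term's type:
  Nat
normal-order step count: 12
already normal: no
first contracted redex: an elimNat iota-redex


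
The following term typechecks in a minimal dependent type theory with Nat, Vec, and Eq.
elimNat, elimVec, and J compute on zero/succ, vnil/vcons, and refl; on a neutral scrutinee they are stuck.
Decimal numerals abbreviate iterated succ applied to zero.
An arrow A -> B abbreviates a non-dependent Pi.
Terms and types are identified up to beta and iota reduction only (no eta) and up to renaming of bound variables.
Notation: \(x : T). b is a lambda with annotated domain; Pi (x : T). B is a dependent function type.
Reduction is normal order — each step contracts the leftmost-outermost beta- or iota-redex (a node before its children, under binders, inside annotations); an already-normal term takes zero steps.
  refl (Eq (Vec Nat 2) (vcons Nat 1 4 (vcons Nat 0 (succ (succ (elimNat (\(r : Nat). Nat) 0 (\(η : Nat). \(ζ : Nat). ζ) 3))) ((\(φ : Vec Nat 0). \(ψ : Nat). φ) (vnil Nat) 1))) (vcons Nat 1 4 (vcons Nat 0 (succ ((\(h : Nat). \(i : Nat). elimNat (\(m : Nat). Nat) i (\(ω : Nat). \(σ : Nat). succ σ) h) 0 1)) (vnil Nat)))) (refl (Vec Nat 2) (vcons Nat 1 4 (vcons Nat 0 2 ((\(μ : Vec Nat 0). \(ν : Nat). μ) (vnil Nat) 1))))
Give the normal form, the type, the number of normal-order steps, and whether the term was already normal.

reduced normal form:
  refl (Eq (Vec Nat 2) (vcons Nat 1 4 (vcons Nat 0 2 (vnil Nat))) (vcons Nat 1 4 (vcons Nat 0 2 (vnil Nat)))) (refl (Vec Nat 2) (vcons Nat 1 4 (vcons Nat 0 2 (vnil Nat))))
type:
  Eq (Eq (Vec Nat 2) (vcons Nat 1 4 (vcons Nat 0 2 (vnil Nat))) (vcons Nat 1 4 (vcons Nat 0 2 (vnil Nat)))) (refl (Vec Nat 2) (vcons Nat 1 4 (vcons Nat 0 2 (vnil Nat)))) (refl (Vec Nat 2) (vcons Nat 1 4 (vcons Nat 0 2 (vnil Nat))))
normal-order step count: 17
term was already normal: no
first redex: an elimNat iota-redex


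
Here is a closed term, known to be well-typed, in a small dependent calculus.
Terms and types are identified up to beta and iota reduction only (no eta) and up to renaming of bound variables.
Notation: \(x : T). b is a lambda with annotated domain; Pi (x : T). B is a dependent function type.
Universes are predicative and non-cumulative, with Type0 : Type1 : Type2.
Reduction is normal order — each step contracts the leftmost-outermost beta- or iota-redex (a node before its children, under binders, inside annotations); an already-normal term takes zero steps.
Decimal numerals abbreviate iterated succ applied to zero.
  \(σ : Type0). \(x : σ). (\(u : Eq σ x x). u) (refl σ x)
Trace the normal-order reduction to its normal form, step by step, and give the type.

normal-order reduction:
  \(σ : Type0). \(x : σ). (\(u : Eq σ x x). u) (refl σ x)
  ~> \(σ : Type0). \(x : σ). refl σ x
inferred type:
  Pi (σ : Type0). Pi (x : σ). Eq σ x x


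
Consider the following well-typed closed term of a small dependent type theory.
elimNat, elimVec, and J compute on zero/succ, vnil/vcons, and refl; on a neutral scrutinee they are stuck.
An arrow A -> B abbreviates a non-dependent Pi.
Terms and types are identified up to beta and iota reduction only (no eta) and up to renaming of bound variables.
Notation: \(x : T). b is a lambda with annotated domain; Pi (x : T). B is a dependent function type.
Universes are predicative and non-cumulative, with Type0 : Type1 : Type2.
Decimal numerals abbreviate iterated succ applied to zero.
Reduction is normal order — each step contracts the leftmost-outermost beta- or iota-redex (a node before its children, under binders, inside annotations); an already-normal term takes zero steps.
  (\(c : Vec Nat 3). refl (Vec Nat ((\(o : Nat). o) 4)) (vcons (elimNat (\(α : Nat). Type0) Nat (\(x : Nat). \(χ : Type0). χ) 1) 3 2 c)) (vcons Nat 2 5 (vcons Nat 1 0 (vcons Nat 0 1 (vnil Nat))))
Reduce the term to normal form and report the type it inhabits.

normal form:
  refl (Vec Nat 4) (vcons Nat 3 2 (vcons Nat 2 5 (vcons Nat 1 0 (vcons Nat 0 1 (vnil Nat)))))
type:
  Eq (Vec Nat 4) (vcons Nat 3 2 (vcons Nat 2 5 (vcons Nat 1 0 (vcons Nat 0 1 (vnil Nat))))) (vcons Nat 3 2 (vcons Nat 2 5 (vcons Nat 1 0 (vcons Nat 0 1 (vnil Nat)))))
observation: 6 normal-order steps separate the term from its normal form.


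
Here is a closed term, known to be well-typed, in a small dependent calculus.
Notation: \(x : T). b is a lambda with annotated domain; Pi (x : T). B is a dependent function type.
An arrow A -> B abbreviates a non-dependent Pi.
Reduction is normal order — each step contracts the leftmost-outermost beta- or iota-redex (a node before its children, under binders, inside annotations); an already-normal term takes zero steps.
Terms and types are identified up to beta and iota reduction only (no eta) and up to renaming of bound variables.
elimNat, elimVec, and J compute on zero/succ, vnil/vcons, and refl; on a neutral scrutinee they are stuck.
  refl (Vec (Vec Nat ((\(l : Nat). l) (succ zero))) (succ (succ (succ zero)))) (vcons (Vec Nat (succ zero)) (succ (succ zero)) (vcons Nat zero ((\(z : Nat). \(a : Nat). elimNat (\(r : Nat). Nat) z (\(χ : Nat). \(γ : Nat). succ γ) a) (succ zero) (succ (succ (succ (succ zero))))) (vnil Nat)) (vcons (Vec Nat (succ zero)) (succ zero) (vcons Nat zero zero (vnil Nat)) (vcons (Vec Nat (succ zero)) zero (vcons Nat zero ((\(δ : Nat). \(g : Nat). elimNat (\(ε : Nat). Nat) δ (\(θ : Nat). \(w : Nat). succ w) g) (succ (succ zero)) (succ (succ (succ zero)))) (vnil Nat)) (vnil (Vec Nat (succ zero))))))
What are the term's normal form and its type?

resulting normal form:
  refl (Vec (Vec Nat (succ zero)) (succ (succ (succ zero)))) (vcons (Vec Nat (succ zero)) (succ (succ zero)) (vcons Nat zero (succ (succ (succ (succ (succ zero))))) (vnil Nat)) (vcons (Vec Nat (succ zero)) (succ zero) (vcons Nat zero zero (vnil Nat)) (vcons (Vec Nat (succ zero)) zero (vcons Nat zero (succ (succ (succ (succ (succ zero))))) (vnil Nat)) (vnil (Vec Nat (succ zero))))))
type:
  Eq (Vec (Vec Nat (succ zero)) (succ (succ (succ zero)))) (vcons (Vec Nat (succ zero)) (succ (succ zero)) (vcons Nat zero (succ (succ (succ (succ (succ zero))))) (vnil Nat)) (vcons (Vec Nat (succ zero)) (succ zero) (vcons Nat zero zero (vnil Nat)) (vcons (Vec Nat (succ zero)) zero (vcons Nat zero (succ (succ (succ (succ (succ zero))))) (vnil Nat)) (vnil (Vec Nat (succ zero)))))) (vcons (Vec Nat (succ zero)) (succ (succ zero)) (vcons Nat zero (succ (succ (succ (succ (succ zero))))) (vnil Nat)) (vcons (Vec Nat (succ zero)) (succ zero) (vcons Nat zero zero (vnil Nat)) (vcons (Vec Nat (succ zero)) zero (vcons Nat zero (succ (succ (succ (succ (succ zero))))) (vnil Nat)) (vnil (Vec Nat (succ zero))))))
observation: normalization takes exactly 28 steps under the normal-order strategy.


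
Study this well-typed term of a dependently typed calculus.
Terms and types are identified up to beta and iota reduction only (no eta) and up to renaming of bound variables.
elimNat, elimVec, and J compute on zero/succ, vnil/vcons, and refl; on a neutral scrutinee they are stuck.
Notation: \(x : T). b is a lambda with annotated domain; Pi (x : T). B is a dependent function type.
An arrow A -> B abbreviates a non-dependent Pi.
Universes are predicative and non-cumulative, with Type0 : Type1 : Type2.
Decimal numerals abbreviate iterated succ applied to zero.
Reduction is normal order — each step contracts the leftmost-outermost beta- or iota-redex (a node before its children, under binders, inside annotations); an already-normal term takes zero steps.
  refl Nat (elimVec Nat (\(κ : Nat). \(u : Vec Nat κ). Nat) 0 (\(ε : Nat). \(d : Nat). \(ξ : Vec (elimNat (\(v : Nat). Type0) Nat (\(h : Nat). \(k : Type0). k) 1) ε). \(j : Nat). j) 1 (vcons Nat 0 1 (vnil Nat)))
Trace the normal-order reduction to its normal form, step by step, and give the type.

normal-order reduction:
  refl Nat (elimVec Nat (\(κ : Nat). \(u : Vec Nat κ). Nat) 0 (\(ε : Nat). \(d : Nat). \(ξ : Vec (elimNat (\(v : Nat). Type0) Nat (\(h : Nat). \(k : Type0). k) 1) ε). \(j : Nat). j) 1 (vcons Nat 0 1 (vnil Nat)))
  ~> refl Nat ((\(κ : Nat). \(u : Nat). \(ε : Vec (elimNat (\(d : Nat). Type0) Nat (\(ξ : Nat). \(v : Type0). v) 1) κ). \(h : Nat). h) 0 1 (vnil Nat) (elimVec Nat (\(k : Nat). \(j : Vec Nat k). Nat) 0 (\(y : Nat). \(χ : Nat). \(r : Vec (elimNat (\(β : Nat). Type0) Nat (\(δ : Nat). \(μ : Type0). μ) 1) y). \(l : Nat). l) 0 (vnil Nat)))
  ~> refl Nat ((\(κ : Nat). \(u : Vec (elimNat (\(ε : Nat). Type0) Nat (\(d : Nat). \(ξ : Type0). ξ) 1) 0). \(v : Nat). v) 1 (vnil Nat) (elimVec Nat (\(h : Nat). \(k : Vec Nat h). Nat) 0 (\(j : Nat). \(y : Nat). \(χ : Vec (elimNat (\(r : Nat). Type0) Nat (\(β : Nat). \(δ : Type0). δ) 1) j). \(μ : Nat). μ) 0 (vnil Nat)))
  ~> refl Nat ((\(κ : Vec (elimNat (\(u : Nat). Type0) Nat (\(ε : Nat). \(d : Type0). d) 1) 0). \(ξ : Nat). ξ) (vnil Nat) (elimVec Nat (\(v : Nat). \(h : Vec Nat v). Nat) 0 (\(k : Nat). \(j : Nat). \(y : Vec (elimNat (\(χ : Nat). Type0) Nat (\(r : Nat). \(β : Type0). β) 1) k). \(δ : Nat). δ) 0 (vnil Nat)))
  ~> refl Nat ((\(κ : Nat). κ) (elimVec Nat (\(u : Nat). \(ε : Vec Nat u). Nat) 0 (\(d : Nat). \(ξ : Nat). \(v : Vec (elimNat (\(h : Nat). Type0) Nat (\(k : Nat). \(j : Type0). j) 1) d). \(y : Nat). y) 0 (vnil Nat)))
  ~> refl Nat (elimVec Nat (\(κ : Nat). \(u : Vec Nat κ). Nat) 0 (\(ε : Nat). \(d : Nat). \(ξ : Vec (elimNat (\(v : Nat). Type0) Nat (\(h : Nat). \(k : Type0). k) 1) ε). \(j : Nat). j) 0 (vnil Nat))
  ~> refl Nat 0
type:
  Eq Nat 0 0


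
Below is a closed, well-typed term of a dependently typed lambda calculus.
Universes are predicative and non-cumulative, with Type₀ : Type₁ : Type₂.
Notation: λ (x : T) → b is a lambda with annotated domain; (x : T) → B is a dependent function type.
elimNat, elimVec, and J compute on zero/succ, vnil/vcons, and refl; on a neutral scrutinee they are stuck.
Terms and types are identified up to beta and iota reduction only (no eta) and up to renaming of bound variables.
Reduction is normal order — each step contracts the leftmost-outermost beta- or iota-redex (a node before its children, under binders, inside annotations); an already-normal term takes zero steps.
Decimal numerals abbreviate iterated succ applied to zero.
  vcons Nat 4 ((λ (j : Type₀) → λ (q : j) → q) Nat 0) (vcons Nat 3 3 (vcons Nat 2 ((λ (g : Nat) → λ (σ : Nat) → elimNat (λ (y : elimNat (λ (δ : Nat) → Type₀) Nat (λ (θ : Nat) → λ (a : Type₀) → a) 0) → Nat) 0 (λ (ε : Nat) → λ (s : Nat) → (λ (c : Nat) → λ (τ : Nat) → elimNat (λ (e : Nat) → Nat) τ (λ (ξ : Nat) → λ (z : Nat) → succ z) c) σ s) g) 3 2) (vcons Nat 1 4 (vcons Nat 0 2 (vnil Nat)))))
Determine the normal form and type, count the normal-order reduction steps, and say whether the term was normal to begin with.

reduced normal form:
  vcons Nat 4 0 (vcons Nat 3 3 (vcons Nat 2 6 (vcons Nat 1 4 (vcons Nat 0 2 (vnil Nat)))))
inferred type:
  Vec Nat 5
reduction steps (normal order): 41
term was already normal: no
first redex: a beta-redex


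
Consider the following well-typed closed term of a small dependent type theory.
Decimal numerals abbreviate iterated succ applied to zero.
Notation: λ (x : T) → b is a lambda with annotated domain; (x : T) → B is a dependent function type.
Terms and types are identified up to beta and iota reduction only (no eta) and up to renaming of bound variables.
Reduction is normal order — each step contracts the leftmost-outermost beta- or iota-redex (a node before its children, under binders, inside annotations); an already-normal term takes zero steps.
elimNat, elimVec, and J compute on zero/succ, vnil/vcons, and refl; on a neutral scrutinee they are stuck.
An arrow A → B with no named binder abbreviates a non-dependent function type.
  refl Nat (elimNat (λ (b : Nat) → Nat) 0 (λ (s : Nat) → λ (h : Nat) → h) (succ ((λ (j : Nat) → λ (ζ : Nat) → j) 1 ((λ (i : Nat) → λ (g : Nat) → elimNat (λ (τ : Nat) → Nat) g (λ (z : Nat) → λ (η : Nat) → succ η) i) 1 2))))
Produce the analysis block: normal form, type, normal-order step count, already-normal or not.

normal form:
  refl Nat 0
the term's type:
  Eq Nat 0 0
reduction steps (normal order): 9
already normal: no
first contracted redex: an elimNat iota-redex


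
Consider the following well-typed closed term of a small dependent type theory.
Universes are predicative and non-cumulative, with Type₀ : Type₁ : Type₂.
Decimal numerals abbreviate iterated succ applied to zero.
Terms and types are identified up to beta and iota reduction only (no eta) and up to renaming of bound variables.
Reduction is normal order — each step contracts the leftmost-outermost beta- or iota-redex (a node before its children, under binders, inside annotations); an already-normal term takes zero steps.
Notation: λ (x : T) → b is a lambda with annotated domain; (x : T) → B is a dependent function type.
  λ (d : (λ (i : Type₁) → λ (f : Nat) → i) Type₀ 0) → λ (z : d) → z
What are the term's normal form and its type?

reduced normal form:
  λ (d : Type₀) → λ (i : d) → i
type:
  (d : Type₀) → (i : d) → d
observation: normalization takes exactly 2 steps under the normal-order strategy.


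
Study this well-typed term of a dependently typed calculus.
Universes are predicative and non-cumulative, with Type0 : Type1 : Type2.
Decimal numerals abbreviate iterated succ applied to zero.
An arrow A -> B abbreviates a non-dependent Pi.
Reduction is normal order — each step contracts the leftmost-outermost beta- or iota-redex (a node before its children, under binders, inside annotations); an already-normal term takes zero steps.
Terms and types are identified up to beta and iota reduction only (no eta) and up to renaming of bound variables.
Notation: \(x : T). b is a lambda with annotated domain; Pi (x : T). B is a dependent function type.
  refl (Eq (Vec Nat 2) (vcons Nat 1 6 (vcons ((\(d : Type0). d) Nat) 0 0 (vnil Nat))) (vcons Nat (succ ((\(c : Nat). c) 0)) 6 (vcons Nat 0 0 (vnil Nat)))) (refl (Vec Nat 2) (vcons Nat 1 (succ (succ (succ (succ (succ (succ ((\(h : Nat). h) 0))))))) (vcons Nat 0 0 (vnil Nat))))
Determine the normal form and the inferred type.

resulting normal form:
  refl (Eq (Vec Nat 2) (vcons Nat 1 6 (vcons Nat 0 0 (vnil Nat))) (vcons Nat 1 6 (vcons Nat 0 0 (vnil Nat)))) (refl (Vec Nat 2) (vcons Nat 1 6 (vcons Nat 0 0 (vnil Nat))))
the term's type:
  Eq (Eq (Vec Nat 2) (vcons Nat 1 6 (vcons Nat 0 0 (vnil Nat))) (vcons Nat 1 6 (vcons Nat 0 0 (vnil Nat)))) (refl (Vec Nat 2) (vcons Nat 1 6 (vcons Nat 0 0 (vnil Nat)))) (refl (Vec Nat 2) (vcons Nat 1 6 (vcons Nat 0 0 (vnil Nat))))
observation: normalization takes exactly 3 steps under the normal-order strategy.


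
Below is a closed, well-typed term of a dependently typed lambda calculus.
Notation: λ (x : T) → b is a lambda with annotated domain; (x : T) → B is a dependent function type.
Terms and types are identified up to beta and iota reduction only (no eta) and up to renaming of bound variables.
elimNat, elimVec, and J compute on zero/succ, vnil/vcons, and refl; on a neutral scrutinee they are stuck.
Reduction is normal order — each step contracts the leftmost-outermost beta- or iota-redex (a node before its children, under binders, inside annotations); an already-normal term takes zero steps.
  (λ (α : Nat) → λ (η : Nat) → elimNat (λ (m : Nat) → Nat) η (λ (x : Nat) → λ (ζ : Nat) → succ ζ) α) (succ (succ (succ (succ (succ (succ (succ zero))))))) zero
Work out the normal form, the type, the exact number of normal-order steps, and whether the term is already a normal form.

resulting normal form:
  succ (succ (succ (succ (succ (succ (succ zero))))))
inferred type:
  Nat
steps to reach normal form (normal order): 24
term was already normal: no
first redex: a beta-redex


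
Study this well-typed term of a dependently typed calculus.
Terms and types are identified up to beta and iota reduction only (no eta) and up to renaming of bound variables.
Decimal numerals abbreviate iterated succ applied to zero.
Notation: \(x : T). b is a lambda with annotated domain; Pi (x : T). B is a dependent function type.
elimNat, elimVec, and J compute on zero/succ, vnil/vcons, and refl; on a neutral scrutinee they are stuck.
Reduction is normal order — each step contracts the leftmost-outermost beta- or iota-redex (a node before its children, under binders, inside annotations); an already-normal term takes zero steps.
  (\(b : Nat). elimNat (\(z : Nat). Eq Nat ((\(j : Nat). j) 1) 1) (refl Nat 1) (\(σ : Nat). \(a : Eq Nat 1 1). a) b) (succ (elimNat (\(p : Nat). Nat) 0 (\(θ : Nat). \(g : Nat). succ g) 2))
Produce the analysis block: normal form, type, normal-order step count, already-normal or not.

reduced normal form:
  refl Nat 1
inferred type:
  Eq Nat 1 1
steps to reach normal form (normal order): 19
already normal: no
first redex: a beta-redex


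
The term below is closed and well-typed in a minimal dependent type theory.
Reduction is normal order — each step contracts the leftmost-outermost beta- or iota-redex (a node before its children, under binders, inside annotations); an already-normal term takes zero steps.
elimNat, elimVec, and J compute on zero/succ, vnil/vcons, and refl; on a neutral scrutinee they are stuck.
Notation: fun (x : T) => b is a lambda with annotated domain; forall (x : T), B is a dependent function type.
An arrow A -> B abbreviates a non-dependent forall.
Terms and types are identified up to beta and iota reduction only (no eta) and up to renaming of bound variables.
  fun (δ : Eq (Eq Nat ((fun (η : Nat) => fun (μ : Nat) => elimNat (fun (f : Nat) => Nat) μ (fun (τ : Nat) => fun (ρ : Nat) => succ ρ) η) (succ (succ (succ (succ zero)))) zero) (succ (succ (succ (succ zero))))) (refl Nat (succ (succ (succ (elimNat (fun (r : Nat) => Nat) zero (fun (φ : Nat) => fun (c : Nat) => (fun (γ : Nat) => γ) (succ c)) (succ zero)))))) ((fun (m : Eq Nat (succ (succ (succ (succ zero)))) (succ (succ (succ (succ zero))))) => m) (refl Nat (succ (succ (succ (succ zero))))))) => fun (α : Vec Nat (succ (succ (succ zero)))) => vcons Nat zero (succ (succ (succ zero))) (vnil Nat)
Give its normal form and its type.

normal form:
  fun (δ : Eq (Eq Nat (succ (succ (succ (succ zero)))) (succ (succ (succ (succ zero))))) (refl Nat (succ (succ (succ (succ zero))))) (refl Nat (succ (succ (succ (succ zero)))))) => fun (η : Vec Nat (succ (succ (succ zero)))) => vcons Nat zero (succ (succ (succ zero))) (vnil Nat)
inferred type:
  Eq (Eq Nat (succ (succ (succ (succ zero)))) (succ (succ (succ (succ zero))))) (refl Nat (succ (succ (succ (succ zero))))) (refl Nat (succ (succ (succ (succ zero))))) -> Vec Nat (succ (succ (succ zero))) -> Vec Nat (succ zero)
observation: 21 normal-order steps separate the term from its normal form.


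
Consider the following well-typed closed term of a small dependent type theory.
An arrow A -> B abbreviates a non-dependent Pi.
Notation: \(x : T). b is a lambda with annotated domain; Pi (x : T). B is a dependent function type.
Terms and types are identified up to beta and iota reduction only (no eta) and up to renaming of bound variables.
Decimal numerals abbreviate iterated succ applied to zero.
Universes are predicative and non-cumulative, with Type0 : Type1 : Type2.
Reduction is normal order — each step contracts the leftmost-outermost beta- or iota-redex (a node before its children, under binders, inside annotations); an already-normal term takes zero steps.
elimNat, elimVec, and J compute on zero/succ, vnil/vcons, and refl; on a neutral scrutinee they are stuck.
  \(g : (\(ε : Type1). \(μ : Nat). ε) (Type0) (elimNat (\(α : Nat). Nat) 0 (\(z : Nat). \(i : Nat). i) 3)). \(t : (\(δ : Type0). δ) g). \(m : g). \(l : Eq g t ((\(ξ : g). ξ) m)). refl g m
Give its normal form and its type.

reduced normal form:
  \(g : Type0). \(ε : g). \(μ : g). \(α : Eq g ε μ). refl g μ
the term's type:
  Pi (g : Type0). Pi (ε : g). Pi (μ : g). Eq g ε μ -> Eq g μ μ


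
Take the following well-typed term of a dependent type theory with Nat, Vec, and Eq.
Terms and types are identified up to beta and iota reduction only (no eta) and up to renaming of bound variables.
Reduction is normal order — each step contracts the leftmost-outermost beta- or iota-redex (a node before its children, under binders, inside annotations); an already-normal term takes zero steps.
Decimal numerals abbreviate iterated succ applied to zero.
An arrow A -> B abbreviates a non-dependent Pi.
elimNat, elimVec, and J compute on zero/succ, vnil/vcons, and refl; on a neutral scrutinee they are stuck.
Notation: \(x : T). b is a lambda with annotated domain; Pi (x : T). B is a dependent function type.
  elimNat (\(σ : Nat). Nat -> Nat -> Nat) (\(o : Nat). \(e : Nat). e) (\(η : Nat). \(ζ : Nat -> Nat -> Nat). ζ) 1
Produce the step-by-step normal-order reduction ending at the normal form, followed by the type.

normal-order reduction:
  elimNat (\(σ : Nat). Nat -> Nat -> Nat) (\(o : Nat). \(e : Nat). e) (\(η : Nat). \(ζ : Nat -> Nat -> Nat). ζ) 1
  ~> (\(σ : Nat). \(o : Nat -> Nat -> Nat). o) 0 (elimNat (\(e : Nat). Nat -> Nat -> Nat) (\(η : Nat). \(ζ : Nat). ζ) (\(ν : Nat). \(s : Nat -> Nat -> Nat). s) 0)
  ~> (\(σ : Nat -> Nat -> Nat). σ) (elimNat (\(o : Nat). Nat -> Nat -> Nat) (\(e : Nat). \(η : Nat). η) (\(ζ : Nat). \(ν : Nat -> Nat -> Nat). ν) 0)
  ~> elimNat (\(σ : Nat). Nat -> Nat -> Nat) (\(o : Nat). \(e : Nat). e) (\(η : Nat). \(ζ : Nat -> Nat -> Nat). ζ) 0
  ~> \(σ : Nat). \(o : Nat). o
type:
  Nat -> Nat -> Nat


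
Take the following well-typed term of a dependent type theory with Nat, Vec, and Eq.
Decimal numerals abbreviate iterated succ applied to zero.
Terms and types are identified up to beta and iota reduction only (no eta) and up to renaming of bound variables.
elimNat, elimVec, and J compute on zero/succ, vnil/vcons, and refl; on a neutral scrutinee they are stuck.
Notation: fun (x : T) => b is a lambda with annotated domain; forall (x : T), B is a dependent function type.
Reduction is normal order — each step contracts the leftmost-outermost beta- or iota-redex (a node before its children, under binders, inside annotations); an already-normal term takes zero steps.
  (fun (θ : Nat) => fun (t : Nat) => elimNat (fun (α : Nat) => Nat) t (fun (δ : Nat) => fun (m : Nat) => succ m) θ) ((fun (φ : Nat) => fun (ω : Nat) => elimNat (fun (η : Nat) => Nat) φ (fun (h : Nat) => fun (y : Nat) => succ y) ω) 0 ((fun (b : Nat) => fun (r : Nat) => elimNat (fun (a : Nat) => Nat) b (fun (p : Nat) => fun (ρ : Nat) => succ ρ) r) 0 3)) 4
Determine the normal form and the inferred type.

resulting normal form:
  7
type:
  Nat
observation: the first redex contracted is a beta-redex; the normal form is reached in 36 normal-order steps.


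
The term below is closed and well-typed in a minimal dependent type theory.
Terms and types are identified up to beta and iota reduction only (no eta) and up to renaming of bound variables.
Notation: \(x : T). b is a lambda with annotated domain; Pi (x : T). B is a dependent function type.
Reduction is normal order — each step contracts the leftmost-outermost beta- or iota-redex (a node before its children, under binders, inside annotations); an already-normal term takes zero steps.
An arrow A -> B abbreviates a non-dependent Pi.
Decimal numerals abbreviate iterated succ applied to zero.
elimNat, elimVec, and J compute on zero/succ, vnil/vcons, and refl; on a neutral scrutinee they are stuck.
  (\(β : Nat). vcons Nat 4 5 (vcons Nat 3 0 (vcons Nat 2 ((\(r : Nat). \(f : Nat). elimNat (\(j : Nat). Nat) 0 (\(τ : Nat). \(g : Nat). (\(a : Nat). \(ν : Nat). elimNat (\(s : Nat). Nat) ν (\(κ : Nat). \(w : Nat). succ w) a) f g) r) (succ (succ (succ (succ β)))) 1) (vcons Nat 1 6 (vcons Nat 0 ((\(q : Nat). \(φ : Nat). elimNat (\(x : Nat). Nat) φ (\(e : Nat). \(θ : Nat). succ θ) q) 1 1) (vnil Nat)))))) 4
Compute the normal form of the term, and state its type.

normal form:
  vcons Nat 4 5 (vcons Nat 3 0 (vcons Nat 2 8 (vcons Nat 1 6 (vcons Nat 0 2 (vnil Nat)))))
the term's type:
  Vec Nat 5


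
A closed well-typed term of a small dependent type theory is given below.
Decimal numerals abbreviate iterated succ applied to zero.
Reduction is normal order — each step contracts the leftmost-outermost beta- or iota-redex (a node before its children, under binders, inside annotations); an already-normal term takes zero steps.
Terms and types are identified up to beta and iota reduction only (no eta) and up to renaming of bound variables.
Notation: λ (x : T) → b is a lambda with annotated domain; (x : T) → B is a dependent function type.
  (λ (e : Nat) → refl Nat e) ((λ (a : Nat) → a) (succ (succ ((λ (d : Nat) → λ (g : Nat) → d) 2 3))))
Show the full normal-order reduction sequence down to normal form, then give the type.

normal-order reduction:
  (λ (e : Nat) → refl Nat e) ((λ (a : Nat) → a) (succ (succ ((λ (d : Nat) → λ (g : Nat) → d) 2 3))))
  ~> refl Nat ((λ (e : Nat) → e) (succ (succ ((λ (a : Nat) → λ (d : Nat) → a) 2 3))))
  ~> refl Nat (succ (succ ((λ (e : Nat) → λ (a : Nat) → e) 2 3)))
  ~> refl Nat (succ (succ ((λ (e : Nat) → 2) 3)))
  ~> refl Nat 4
the term's type:
  Eq Nat 4 4


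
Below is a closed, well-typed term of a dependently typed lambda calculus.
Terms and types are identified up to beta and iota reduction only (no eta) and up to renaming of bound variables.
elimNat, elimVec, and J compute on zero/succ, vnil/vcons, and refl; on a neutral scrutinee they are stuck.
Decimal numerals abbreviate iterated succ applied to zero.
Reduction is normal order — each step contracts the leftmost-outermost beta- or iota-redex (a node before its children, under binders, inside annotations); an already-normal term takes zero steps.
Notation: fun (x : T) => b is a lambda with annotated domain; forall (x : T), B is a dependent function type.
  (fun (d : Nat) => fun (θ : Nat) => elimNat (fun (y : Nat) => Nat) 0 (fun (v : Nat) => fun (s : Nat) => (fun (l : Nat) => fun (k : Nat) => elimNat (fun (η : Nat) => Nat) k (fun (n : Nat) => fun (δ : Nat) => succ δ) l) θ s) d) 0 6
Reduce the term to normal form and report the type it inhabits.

normal form:
  0
the term's type:
  Nat
observation: 3 normal-order steps separate the term from its normal form.


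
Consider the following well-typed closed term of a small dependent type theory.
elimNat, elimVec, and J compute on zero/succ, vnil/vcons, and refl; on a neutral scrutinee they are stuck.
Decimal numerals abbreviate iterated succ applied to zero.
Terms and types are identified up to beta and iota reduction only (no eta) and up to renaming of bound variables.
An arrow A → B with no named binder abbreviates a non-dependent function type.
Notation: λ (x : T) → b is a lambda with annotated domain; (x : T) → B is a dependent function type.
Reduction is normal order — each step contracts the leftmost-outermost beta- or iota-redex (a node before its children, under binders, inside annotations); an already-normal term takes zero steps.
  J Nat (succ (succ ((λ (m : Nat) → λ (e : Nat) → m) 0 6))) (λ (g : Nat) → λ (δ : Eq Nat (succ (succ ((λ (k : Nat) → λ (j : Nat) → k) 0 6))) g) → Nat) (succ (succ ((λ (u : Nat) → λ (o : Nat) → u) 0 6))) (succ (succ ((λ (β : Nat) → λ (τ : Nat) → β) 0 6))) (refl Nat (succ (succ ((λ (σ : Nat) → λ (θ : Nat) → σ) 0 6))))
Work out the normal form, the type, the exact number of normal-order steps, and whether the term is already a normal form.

resulting normal form:
  2
type:
  Nat
reduction steps (normal order): 3
started in normal form: no
first redex: a J iota-redex


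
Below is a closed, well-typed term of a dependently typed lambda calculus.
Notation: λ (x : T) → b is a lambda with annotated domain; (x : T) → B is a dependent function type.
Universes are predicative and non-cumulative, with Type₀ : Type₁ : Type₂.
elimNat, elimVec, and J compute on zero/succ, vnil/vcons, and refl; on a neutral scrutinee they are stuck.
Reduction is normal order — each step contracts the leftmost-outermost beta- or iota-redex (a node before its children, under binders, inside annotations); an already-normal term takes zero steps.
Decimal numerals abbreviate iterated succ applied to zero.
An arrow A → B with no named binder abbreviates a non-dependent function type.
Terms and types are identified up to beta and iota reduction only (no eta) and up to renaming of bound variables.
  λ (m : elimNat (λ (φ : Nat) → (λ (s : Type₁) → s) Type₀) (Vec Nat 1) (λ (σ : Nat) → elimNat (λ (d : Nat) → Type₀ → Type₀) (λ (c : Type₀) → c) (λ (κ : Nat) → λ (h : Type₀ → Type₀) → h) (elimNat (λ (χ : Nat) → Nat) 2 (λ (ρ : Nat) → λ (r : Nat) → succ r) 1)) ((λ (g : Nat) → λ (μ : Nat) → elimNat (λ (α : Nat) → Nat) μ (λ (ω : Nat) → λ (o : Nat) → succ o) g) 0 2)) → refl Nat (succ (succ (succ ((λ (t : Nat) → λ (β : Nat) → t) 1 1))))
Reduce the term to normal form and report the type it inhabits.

reduced normal form:
  λ (m : Vec Nat 1) → refl Nat 4
type:
  Vec Nat 1 → Eq Nat 4 4
observation: 27 normal-order steps normalize the term, beginning with a beta-redex.


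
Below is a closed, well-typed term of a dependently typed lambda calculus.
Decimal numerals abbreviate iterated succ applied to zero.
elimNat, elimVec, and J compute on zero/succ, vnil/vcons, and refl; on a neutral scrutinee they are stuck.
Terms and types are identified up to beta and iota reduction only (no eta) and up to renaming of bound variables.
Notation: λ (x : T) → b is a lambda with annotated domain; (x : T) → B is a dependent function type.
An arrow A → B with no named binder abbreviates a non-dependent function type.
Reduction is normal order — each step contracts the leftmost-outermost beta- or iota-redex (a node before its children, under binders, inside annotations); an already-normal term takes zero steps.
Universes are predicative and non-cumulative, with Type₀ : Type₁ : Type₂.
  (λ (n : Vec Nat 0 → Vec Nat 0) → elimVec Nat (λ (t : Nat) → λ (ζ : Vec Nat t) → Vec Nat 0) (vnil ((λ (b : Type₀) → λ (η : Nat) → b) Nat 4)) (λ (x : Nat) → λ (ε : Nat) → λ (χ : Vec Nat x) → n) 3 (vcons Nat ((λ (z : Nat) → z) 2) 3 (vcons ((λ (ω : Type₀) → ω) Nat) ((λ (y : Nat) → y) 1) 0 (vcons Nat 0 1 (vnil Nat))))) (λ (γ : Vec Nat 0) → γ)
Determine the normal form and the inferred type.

resulting normal form:
  vnil Nat
inferred type:
  Vec Nat 0
observation: contracting a beta-redex first, the term normalizes in 19 steps.


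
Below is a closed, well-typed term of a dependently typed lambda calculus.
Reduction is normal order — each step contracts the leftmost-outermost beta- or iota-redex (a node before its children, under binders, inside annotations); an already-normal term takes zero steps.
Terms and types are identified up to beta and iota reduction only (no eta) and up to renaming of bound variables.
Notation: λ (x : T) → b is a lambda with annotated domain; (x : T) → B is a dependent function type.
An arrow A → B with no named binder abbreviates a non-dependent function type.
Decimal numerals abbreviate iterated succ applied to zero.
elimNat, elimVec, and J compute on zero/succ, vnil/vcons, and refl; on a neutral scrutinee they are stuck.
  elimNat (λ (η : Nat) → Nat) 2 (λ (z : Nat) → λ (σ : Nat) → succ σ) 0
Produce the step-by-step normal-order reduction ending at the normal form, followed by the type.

reduction (normal order):
  elimNat (λ (η : Nat) → Nat) 2 (λ (z : Nat) → λ (σ : Nat) → succ σ) 0
  ~> 2
the term's type:
  Nat
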